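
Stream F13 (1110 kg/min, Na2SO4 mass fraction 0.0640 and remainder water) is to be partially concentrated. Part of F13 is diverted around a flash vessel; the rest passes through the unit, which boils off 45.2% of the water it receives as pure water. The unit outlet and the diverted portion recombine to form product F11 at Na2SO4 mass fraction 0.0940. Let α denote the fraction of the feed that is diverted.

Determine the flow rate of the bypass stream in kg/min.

All 1110×0.064 = 71.04 kg/min of Na2SO4 reaches F11, so F11 = 71.04/0.094 = 755.74 kg/min and vapour = 354.26 kg/min.
The evaporator receives (1−α)·1110 of feed at 0.936 water and removes 0.452 of that water:
0.452×0.936×(1−α)×1110 = 354.26
(1−α) = 354.26/469.61 = 0.7544;  α = 0.2456.
Bypass flow = 0.2456×1110 = 272.66 kg/min.

272.7 kg/min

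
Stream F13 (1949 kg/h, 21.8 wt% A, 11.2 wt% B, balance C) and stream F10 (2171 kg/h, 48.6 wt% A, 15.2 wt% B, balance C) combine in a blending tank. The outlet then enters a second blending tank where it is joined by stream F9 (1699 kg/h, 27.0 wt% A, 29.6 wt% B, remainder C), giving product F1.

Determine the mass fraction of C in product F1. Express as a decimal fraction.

0.486

Overall, product flow = 5819 kg/h.
C in = 1949×0.670 + 2171×0.362 + 1699×0.434 = 2829.1 kg/h.
C fraction in F1 = 0.486.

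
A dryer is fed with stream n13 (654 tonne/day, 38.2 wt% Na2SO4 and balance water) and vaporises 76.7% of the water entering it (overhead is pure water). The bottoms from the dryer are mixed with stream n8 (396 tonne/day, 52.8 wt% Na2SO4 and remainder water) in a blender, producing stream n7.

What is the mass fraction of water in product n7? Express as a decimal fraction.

Vapour removed = 0.767×0.618×654 = 310 tonne/day; concentrate = 344 tonne/day.
water reaching the mixer = 94.172 (from concentrate) + 396×0.472 = 281.08 tonne/day.
Product flow = 344 + 396 = 740 tonne/day; water fraction = 0.380.

0.380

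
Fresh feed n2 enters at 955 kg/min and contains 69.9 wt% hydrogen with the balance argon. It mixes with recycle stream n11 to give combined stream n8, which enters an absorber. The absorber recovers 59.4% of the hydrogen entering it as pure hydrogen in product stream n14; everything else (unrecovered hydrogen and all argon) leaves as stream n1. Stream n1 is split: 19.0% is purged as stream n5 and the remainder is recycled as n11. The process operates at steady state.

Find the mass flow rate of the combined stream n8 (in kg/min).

argon enters only via n2 and leaves only via the purge: 955×0.301 = 0.190×(argon in n1), and the absorber passes all argon, so argon in n8 = argon in n1 = 1512.9 kg/min.
hydrogen in n8: m_A = 955×0.699 + (1−0.190)·(1−0.594)·m_A, so m_A = 667.54/0.6711 = 994.64 kg/min.
n8 = 994.64 + 1512.9 = 2507.6 kg/min.

2508 kg/min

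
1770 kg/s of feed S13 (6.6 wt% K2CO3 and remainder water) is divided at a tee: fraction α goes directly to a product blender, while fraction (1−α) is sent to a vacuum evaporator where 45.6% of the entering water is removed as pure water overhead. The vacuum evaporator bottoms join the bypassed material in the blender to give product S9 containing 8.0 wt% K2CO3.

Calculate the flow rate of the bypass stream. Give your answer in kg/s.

1043 kg/s

All 1770×0.066 = 116.82 kg/s of K2CO3 reaches S9, so S9 = 116.82/0.080 = 1460.2 kg/s and vapour = 309.75 kg/s.
The evaporator receives (1−α)·1770 of feed at 0.934 water and removes 0.456 of that water:
0.456×0.934×(1−α)×1770 = 309.75
(1−α) = 309.75/753.85 = 0.4109;  α = 0.5891.
Bypass flow = 0.5891×1770 = 1042.7 kg/s.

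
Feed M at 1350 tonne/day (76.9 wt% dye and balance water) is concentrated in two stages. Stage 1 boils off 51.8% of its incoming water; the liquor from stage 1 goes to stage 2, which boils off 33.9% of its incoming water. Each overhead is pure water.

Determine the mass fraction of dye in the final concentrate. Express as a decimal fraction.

water in feed = 1350×0.231 = 311.85 tonne/day.
After stage 1: water left = (1−0.518)×311.85 = 150.31; stream total = 1188.5 tonne/day.
After stage 2: water left = (1−0.339)×150.31 = 99.356; final concentrate = 1137.5 tonne/day.
dye fraction = 1038.2/1137.5 = 0.9127.

0.9127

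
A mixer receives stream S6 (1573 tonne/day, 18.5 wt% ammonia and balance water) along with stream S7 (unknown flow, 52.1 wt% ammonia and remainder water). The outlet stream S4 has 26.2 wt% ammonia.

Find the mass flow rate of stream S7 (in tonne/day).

467.6 tonne/day

Let S7 be the unknown flow. Total out = 1573 + S7.
ammonia balance: 291 + 0.521·S7 = 0.262·(1573 + S7)
(0.521 − 0.262)·S7 = 0.262×1573 − 291 = 121.12
S7 = 121.12 / 0.259 = 467.65 tonne/day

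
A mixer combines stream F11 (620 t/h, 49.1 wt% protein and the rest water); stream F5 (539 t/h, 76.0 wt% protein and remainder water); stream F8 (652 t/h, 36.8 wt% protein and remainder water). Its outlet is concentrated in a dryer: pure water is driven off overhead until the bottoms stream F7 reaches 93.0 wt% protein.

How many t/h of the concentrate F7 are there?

protein entering = 620×0.491 + 539×0.760 + 652×0.368 = 954 t/h.
All protein reports to F7, so F7 = 954/0.930 = 1025.8 t/h.

1026 t/h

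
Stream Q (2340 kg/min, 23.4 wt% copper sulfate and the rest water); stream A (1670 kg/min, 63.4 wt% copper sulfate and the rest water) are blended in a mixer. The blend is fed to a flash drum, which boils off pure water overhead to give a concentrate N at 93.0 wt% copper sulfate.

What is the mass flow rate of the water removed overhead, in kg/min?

copper sulfate entering = 2340×0.234 + 1670×0.634 = 1606.3 kg/min.
All copper sulfate reports to N, so N = 1606.3/0.930 = 1727.2 kg/min.
Total feed = 4010 kg/min; overhead = 4010 − 1727.2 = 2282.8 kg/min.

2283 kg/min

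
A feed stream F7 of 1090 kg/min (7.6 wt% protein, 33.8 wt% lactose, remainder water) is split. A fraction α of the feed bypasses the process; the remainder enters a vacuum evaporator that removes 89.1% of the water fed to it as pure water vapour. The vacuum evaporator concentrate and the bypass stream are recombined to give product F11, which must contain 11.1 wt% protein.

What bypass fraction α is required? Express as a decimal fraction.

0.396

All 1090×0.076 = 82.84 kg/min of protein reaches F11, so F11 = 82.84/0.111 = 746.31 kg/min and vapour = 343.69 kg/min.
The evaporator receives (1−α)·1090 of feed at 0.586 water and removes 0.891 of that water:
0.891×0.586×(1−α)×1090 = 343.69
(1−α) = 343.69/569.12 = 0.6039;  α = 0.3961.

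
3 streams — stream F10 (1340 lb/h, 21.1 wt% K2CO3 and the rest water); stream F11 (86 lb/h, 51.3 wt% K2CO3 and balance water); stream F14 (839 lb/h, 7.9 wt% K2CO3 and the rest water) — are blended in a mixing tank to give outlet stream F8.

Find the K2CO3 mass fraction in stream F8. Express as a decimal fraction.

0.1736

Total flow out = 1340 + 86 + 839 = 2265 lb/h.
K2CO3 in = 1340×0.211 + 86×0.513 + 839×0.079 = 393.14 lb/h.
K2CO3 mass fraction in F8 = 393.14/2265 = 0.1736.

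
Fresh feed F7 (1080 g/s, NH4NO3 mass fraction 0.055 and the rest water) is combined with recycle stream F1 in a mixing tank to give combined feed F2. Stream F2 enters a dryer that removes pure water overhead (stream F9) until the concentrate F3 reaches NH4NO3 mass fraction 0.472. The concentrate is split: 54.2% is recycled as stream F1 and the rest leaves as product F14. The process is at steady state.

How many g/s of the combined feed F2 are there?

Overall NH4NO3 balance (none leaves overhead): NH4NO3 in fresh feed = NH4NO3 in product, i.e. 1080×0.055 = (1−0.542)·F3·0.472.
F3 = 59.4/(0.472×0.458) = 274.78 g/s.
Recycle F1 = 0.542×274.78 = 148.93 g/s.
Combined feed F2 = 1080 + 148.93 = 1228.9 g/s.

1229 g/s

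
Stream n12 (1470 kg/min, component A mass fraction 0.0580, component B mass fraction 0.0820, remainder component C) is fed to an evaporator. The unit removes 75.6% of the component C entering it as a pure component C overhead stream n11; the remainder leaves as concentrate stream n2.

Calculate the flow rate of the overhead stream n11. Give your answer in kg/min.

component C entering = 1470×0.860 = 1264.2 kg/min; overhead removed = 0.756×1264.2 = 955.74 kg/min.

955.7 kg/min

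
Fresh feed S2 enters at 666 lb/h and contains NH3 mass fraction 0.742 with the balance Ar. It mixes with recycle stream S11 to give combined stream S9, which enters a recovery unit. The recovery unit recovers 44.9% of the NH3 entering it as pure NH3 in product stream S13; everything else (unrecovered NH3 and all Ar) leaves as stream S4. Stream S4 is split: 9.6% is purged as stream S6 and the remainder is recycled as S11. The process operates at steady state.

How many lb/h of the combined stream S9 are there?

2774 lb/h

Ar enters only via S2 and leaves only via the purge: 666×0.258 = 0.096×(Ar in S4), and the recovery unit passes all Ar, so Ar in S9 = Ar in S4 = 1789.9 lb/h.
NH3 in S9: m_A = 666×0.742 + (1−0.096)·(1−0.449)·m_A, so m_A = 494.17/0.5019 = 984.61 lb/h.
S9 = 984.61 + 1789.9 = 2774.5 lb/h.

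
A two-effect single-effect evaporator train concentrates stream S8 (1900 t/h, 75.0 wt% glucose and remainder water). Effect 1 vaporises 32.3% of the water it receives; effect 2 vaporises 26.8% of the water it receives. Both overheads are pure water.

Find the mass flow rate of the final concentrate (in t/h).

1660 t/h

water in feed = 1900×0.250 = 475 t/h.
After stage 1: water left = (1−0.323)×475 = 321.57; stream total = 1746.6 t/h.
After stage 2: water left = (1−0.268)×321.57 = 235.39; final concentrate = 1660.4 t/h.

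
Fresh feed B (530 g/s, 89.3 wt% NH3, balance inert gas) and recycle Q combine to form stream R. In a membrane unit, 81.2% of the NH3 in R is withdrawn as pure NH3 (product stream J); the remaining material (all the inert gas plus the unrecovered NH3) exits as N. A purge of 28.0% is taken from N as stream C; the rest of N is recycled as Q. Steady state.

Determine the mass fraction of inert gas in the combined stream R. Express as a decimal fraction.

0.2701

inert gas enters only via B and leaves only via the purge: 530×0.107 = 0.280×(inert gas in N), and the membrane unit passes all inert gas, so inert gas in R = inert gas in N = 202.54 g/s.
NH3 in R: m_A = 530×0.893 + (1−0.280)·(1−0.812)·m_A, so m_A = 473.29/0.8646 = 547.38 g/s.
R = 547.38 + 202.54 = 749.92 g/s.
inert gas fraction in R = 202.54/749.92 = 0.2701.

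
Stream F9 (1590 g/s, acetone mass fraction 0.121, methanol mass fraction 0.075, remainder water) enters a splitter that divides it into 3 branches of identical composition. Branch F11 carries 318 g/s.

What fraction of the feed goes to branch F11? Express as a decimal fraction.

0.200

Fraction to F11 = 318/1590 = 0.2000.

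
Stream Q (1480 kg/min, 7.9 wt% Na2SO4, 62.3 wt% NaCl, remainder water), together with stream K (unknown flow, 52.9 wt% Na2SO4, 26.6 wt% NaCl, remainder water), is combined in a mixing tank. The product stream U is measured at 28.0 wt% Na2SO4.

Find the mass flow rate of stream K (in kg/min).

Let K be the unknown flow. Total out = 1480 + K.
Na2SO4 balance: 116.92 + 0.529·K = 0.280·(1480 + K)
(0.529 − 0.280)·K = 0.280×1480 − 116.92 = 297.48
K = 297.48 / 0.249 = 1194.7 kg/min

1195 kg/min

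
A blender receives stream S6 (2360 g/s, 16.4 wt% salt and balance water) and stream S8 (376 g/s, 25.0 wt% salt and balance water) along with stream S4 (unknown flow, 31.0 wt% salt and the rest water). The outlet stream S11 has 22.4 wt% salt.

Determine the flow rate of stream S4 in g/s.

Let S4 be the unknown flow. Total out = 2736 + S4.
salt balance: 481.04 + 0.310·S4 = 0.224·(2736 + S4)
(0.310 − 0.224)·S4 = 0.224×2736 − 481.04 = 131.82
S4 = 131.82 / 0.086 = 1532.8 g/s

1533 g/s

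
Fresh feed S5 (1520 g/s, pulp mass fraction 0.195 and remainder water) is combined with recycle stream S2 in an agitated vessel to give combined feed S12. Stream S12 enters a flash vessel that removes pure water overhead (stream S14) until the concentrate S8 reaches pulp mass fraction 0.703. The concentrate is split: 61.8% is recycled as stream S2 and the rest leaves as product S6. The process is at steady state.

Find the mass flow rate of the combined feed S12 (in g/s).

Overall pulp balance (none leaves overhead): pulp in fresh feed = pulp in product, i.e. 1520×0.195 = (1−0.618)·S8·0.703.
S8 = 296.4/(0.703×0.382) = 1103.7 g/s.
Recycle S2 = 0.618×1103.7 = 682.1 g/s.
Combined feed S12 = 1520 + 682.1 = 2202.1 g/s.

2202 g/s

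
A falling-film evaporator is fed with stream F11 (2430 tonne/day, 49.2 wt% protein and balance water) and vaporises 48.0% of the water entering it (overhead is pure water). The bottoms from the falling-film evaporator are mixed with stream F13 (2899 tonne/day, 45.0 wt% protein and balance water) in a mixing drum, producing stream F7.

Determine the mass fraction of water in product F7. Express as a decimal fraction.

0.472

Vapour removed = 0.480×0.508×2430 = 592.53 tonne/day; concentrate = 1837.5 tonne/day.
water reaching the mixer = 641.91 (from concentrate) + 2899×0.550 = 2236.4 tonne/day.
Product flow = 1837.5 + 2899 = 4736.5 tonne/day; water fraction = 0.472.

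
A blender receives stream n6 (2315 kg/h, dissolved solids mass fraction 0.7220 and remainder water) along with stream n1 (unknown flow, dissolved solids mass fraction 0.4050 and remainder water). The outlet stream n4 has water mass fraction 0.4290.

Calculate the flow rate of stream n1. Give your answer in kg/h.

Let n1 be the unknown flow. Total out = 2315 + n1.
water balance: 643.57 + 0.595·n1 = 0.429·(2315 + n1)
(0.595 − 0.429)·n1 = 0.429×2315 − 643.57 = 349.56
n1 = 349.56 / 0.166 = 2105.8 kg/h

2106 kg/h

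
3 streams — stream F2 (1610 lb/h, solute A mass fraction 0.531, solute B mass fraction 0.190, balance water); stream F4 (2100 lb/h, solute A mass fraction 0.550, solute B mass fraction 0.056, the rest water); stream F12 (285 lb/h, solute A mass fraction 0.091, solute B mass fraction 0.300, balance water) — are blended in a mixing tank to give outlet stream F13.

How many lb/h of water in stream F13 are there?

1450 lb/h

water out = water in = 1610×0.279 + 2100×0.394 + 285×0.609 = 1450.2 lb/h.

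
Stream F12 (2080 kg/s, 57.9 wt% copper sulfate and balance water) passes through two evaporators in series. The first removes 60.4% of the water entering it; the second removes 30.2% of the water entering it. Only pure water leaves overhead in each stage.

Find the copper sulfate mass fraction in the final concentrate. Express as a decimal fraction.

water in feed = 2080×0.421 = 875.68 kg/s.
After stage 1: water left = (1−0.604)×875.68 = 346.77; stream total = 1551.1 kg/s.
After stage 2: water left = (1−0.302)×346.77 = 242.04; final concentrate = 1446.4 kg/s.
copper sulfate fraction = 1204.3/1446.4 = 0.833.

0.833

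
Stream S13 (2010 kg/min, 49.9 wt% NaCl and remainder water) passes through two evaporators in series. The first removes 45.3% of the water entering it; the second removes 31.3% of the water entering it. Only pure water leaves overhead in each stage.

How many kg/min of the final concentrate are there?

1381 kg/min

water in feed = 2010×0.501 = 1007 kg/min.
After stage 1: water left = (1−0.453)×1007 = 550.83; stream total = 1553.8 kg/min.
After stage 2: water left = (1−0.313)×550.83 = 378.42; final concentrate = 1381.4 kg/min.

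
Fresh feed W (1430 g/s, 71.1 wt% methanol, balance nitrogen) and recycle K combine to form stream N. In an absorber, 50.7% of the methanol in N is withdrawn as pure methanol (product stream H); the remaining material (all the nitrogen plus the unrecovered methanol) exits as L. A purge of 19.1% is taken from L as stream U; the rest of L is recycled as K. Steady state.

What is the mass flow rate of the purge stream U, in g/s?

nitrogen enters only via W and leaves only via the purge: 1430×0.289 = 0.191×(nitrogen in L), and the absorber passes all nitrogen, so nitrogen in N = nitrogen in L = 2163.7 g/s.
methanol in N: m_A = 1430×0.711 + (1−0.191)·(1−0.507)·m_A, so m_A = 1016.7/0.6012 = 1691.3 g/s.
L = (1−0.507)×1691.3 + 2163.7 = 2997.5 g/s.
Purge U = 0.191×2997.5 = 572.53 g/s.

572.5 g/s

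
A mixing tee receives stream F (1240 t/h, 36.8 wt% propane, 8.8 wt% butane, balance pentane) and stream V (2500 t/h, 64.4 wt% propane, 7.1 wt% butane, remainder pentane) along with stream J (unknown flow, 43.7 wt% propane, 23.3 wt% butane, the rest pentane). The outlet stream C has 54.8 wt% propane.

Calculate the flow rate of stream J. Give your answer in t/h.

Let J be the unknown flow. Total out = 3740 + J.
propane balance: 2066.3 + 0.437·J = 0.548·(3740 + J)
(0.437 − 0.548)·J = 0.548×3740 − 2066.3 = -16.8
J = -16.8 / -0.111 = 151.35 t/h

151.4 t/h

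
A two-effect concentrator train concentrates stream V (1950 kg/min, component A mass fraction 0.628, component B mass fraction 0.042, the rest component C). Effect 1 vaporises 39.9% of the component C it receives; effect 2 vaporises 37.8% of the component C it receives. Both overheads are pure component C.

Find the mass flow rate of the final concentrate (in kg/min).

1547 kg/min

component C in feed = 1950×0.330 = 643.5 kg/min.
After stage 1: component C left = (1−0.399)×643.5 = 386.74; stream total = 1693.2 kg/min.
After stage 2: component C left = (1−0.378)×386.74 = 240.55; final concentrate = 1547.1 kg/min.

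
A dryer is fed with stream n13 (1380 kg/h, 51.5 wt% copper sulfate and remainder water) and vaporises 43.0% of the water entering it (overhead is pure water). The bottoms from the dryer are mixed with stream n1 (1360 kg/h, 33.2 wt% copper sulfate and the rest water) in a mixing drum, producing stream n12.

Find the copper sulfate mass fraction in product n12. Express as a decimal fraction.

0.474

Vapour removed = 0.430×0.485×1380 = 287.8 kg/h; concentrate = 1092.2 kg/h.
copper sulfate reaching the mixer = 710.7 (from concentrate) + 1360×0.332 = 1162.2 kg/h.
Product flow = 1092.2 + 1360 = 2452.2 kg/h; copper sulfate fraction = 0.474.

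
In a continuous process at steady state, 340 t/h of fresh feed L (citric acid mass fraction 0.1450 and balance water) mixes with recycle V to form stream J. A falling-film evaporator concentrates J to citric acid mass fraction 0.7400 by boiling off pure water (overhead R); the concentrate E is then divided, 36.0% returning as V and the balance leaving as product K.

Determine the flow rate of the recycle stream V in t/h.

37.47 t/h

Overall citric acid balance (none leaves overhead): citric acid in fresh feed = citric acid in product, i.e. 340×0.145 = (1−0.360)·E·0.740.
E = 49.3/(0.740×0.640) = 104.1 t/h.
Recycle V = 0.360×104.1 = 37.475 t/h.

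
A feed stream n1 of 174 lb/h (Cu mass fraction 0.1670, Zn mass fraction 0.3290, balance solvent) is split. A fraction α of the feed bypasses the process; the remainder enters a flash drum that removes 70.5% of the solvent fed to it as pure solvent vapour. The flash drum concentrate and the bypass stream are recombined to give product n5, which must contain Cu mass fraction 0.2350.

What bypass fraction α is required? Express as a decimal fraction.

All 174×0.167 = 29.058 lb/h of Cu reaches n5, so n5 = 29.058/0.235 = 123.65 lb/h and vapour = 50.349 lb/h.
The evaporator receives (1−α)·174 of feed at 0.504 solvent and removes 0.705 of that solvent:
0.705×0.504×(1−α)×174 = 50.349
(1−α) = 50.349/61.826 = 0.8144;  α = 0.1856.

0.186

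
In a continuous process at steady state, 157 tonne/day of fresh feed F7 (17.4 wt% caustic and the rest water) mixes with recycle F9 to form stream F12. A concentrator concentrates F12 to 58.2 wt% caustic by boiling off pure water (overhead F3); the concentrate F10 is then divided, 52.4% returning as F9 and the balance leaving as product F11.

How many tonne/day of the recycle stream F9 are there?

Overall caustic balance (none leaves overhead): caustic in fresh feed = caustic in product, i.e. 157×0.174 = (1−0.524)·F10·0.582.
F10 = 27.318/(0.582×0.476) = 98.61 tonne/day.
Recycle F9 = 0.524×98.61 = 51.671 tonne/day.

51.67 tonne/day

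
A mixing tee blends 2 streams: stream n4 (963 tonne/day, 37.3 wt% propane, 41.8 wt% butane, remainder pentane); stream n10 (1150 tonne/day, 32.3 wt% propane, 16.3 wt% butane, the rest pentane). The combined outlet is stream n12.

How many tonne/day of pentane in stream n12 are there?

792.4 tonne/day

pentane out = pentane in = 963×0.209 + 1150×0.514 = 792.37 tonne/day.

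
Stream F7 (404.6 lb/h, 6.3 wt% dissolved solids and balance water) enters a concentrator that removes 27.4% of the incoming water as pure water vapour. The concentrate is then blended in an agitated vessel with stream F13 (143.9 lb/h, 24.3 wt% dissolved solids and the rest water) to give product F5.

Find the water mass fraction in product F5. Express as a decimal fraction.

Vapour removed = 0.274×0.937×404.6 = 103.88 lb/h; concentrate = 300.72 lb/h.
water reaching the mixer = 275.23 (from concentrate) + 143.9×0.757 = 384.17 lb/h.
Product flow = 300.72 + 143.9 = 444.62 lb/h; water fraction = 0.8640.

0.8640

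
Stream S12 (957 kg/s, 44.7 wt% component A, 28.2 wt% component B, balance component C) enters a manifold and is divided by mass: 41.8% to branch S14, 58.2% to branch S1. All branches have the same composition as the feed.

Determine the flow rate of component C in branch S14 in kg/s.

Branch S14 total = 0.418×957 = 400.03 kg/s.
component C in S14 = 0.271×400.03 = 108.41 kg/s.

108.4 kg/s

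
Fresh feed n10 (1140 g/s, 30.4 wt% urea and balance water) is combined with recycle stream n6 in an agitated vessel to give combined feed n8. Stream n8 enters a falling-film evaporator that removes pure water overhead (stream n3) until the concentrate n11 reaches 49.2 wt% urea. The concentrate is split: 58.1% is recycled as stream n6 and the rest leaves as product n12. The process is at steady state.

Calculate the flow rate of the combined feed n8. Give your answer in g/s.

Overall urea balance (none leaves overhead): urea in fresh feed = urea in product, i.e. 1140×0.304 = (1−0.581)·n11·0.492.
n11 = 346.56/(0.492×0.419) = 1681.1 g/s.
Recycle n6 = 0.581×1681.1 = 976.73 g/s.
Combined feed n8 = 1140 + 976.73 = 2116.7 g/s.

2117 g/s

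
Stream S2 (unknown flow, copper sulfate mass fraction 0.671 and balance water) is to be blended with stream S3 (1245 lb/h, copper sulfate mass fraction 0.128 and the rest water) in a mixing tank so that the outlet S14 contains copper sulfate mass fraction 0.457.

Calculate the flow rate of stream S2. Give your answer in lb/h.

Let S2 be the unknown flow. Total out = 1245 + S2.
copper sulfate balance: 159.36 + 0.671·S2 = 0.457·(1245 + S2)
(0.671 − 0.457)·S2 = 0.457×1245 − 159.36 = 409.61
S2 = 409.61 / 0.214 = 1914 lb/h

1914 lb/h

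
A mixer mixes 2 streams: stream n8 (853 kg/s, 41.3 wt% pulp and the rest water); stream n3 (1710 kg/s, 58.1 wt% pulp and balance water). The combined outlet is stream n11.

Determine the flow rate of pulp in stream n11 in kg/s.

1346 kg/s

pulp out = pulp in = 853×0.413 + 1710×0.581 = 1345.8 kg/s.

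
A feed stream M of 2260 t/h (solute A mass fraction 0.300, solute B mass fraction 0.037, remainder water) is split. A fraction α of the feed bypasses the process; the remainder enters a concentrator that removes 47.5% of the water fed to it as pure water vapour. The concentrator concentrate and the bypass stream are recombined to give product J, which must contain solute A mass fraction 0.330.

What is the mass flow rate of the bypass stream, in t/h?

All 2260×0.300 = 678 t/h of solute A reaches J, so J = 678/0.330 = 2054.5 t/h and vapour = 205.45 t/h.
The evaporator receives (1−α)·2260 of feed at 0.663 water and removes 0.475 of that water:
0.475×0.663×(1−α)×2260 = 205.45
(1−α) = 205.45/711.73 = 0.2887;  α = 0.7113.
Bypass flow = 0.7113×2260 = 1607.6 t/h.

1608 t/h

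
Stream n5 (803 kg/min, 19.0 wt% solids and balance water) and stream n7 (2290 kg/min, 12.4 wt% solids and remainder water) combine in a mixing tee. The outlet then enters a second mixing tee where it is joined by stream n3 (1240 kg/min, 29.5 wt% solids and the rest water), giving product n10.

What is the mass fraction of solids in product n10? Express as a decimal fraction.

Overall, product flow = 4333 kg/min.
solids in = 803×0.190 + 2290×0.124 + 1240×0.295 = 802.33 kg/min.
solids fraction in n10 = 0.185.

0.185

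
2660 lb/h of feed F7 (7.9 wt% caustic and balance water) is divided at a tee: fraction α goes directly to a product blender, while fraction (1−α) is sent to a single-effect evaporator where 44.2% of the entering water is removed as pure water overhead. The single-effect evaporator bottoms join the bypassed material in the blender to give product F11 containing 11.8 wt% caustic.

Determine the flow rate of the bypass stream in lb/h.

500.4 lb/h

All 2660×0.079 = 210.14 lb/h of caustic reaches F11, so F11 = 210.14/0.118 = 1780.8 lb/h and vapour = 879.15 lb/h.
The evaporator receives (1−α)·2660 of feed at 0.921 water and removes 0.442 of that water:
0.442×0.921×(1−α)×2660 = 879.15
(1−α) = 879.15/1082.8 = 0.8119;  α = 0.1881.
Bypass flow = 0.1881×2660 = 500.36 lb/h.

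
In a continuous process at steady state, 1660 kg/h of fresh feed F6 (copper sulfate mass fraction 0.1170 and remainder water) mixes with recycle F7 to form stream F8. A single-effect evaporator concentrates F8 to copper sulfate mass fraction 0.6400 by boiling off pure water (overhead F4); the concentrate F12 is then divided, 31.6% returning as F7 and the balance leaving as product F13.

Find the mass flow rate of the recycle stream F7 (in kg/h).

Overall copper sulfate balance (none leaves overhead): copper sulfate in fresh feed = copper sulfate in product, i.e. 1660×0.117 = (1−0.316)·F12·0.640.
F12 = 194.22/(0.640×0.684) = 443.67 kg/h.
Recycle F7 = 0.316×443.67 = 140.2 kg/h.

140.2 kg/h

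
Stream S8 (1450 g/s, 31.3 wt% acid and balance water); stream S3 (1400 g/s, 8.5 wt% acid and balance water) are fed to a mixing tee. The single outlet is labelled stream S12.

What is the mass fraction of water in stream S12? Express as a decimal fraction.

Total flow out = 1450 + 1400 = 2850 g/s.
water in = 1450×0.687 + 1400×0.915 = 2277.2 g/s.
water mass fraction in S12 = 2277.2/2850 = 0.7990.

0.7990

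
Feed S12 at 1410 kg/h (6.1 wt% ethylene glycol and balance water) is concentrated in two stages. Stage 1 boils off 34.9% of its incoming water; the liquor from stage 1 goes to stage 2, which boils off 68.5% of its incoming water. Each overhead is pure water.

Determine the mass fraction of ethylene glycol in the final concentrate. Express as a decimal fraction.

water in feed = 1410×0.939 = 1324 kg/h.
After stage 1: water left = (1−0.349)×1324 = 861.92; stream total = 947.93 kg/h.
After stage 2: water left = (1−0.685)×861.92 = 271.5; final concentrate = 357.51 kg/h.
ethylene glycol fraction = 86.01/357.51 = 0.241.

0.241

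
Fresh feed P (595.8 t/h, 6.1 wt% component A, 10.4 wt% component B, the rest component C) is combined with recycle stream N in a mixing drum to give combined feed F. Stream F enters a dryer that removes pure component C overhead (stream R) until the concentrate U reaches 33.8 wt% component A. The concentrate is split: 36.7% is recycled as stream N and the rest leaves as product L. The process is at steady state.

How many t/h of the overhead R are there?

Overall component A balance (none leaves overhead): component A in fresh feed = component A in product, i.e. 595.8×0.061 = (1−0.367)·U·0.338.
U = 36.344/(0.338×0.633) = 169.87 t/h.
Recycle N = 0.367×169.87 = 62.341 t/h.
Combined feed F = 595.8 + 62.341 = 658.14 t/h.
Overhead R = F − U = 658.14 − 169.87 = 488.27 t/h.

488.3 t/h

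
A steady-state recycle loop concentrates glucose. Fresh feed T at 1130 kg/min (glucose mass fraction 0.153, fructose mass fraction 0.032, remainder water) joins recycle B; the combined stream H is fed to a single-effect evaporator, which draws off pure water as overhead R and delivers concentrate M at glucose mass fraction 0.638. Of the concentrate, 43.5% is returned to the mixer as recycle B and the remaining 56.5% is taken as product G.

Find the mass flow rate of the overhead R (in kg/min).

Overall glucose balance (none leaves overhead): glucose in fresh feed = glucose in product, i.e. 1130×0.153 = (1−0.435)·M·0.638.
M = 172.89/(0.638×0.565) = 479.62 kg/min.
Recycle B = 0.435×479.62 = 208.64 kg/min.
Combined feed H = 1130 + 208.64 = 1338.6 kg/min.
Overhead R = H − M = 1338.6 − 479.62 = 859.01 kg/min.

859 kg/min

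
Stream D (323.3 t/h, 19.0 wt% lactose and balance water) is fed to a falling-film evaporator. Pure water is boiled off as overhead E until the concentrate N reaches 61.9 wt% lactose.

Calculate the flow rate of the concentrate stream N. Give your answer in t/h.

lactose is conserved: 323.3×0.190 = 61.427 t/h all reports to the concentrate.
Concentrate = 61.427/(target fraction) = 99.236 t/h.

99.24 t/h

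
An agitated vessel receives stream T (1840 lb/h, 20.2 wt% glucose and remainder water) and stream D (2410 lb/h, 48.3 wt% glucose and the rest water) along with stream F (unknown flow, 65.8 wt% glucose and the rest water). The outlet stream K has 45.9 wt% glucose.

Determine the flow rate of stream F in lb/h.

2086 lb/h

Let F be the unknown flow. Total out = 4250 + F.
glucose balance: 1535.7 + 0.658·F = 0.459·(4250 + F)
(0.658 − 0.459)·F = 0.459×4250 − 1535.7 = 415.04
F = 415.04 / 0.199 = 2085.6 lb/h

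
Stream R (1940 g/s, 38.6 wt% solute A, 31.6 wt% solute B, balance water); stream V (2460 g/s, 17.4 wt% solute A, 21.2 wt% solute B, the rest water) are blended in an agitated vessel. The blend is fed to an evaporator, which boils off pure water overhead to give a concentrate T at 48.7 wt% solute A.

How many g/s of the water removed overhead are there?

1983 g/s

solute A entering = 1940×0.386 + 2460×0.174 = 1176.9 g/s.
All solute A reports to T, so T = 1176.9/0.487 = 2416.6 g/s.
Total feed = 4400 g/s; overhead = 4400 − 2416.6 = 1983.4 g/s.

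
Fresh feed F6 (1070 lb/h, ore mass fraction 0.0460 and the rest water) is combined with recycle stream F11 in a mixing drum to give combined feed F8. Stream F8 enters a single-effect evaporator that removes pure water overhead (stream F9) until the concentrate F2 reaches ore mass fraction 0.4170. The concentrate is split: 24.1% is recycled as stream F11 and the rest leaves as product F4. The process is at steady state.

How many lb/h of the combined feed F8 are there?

1107 lb/h

Overall ore balance (none leaves overhead): ore in fresh feed = ore in product, i.e. 1070×0.046 = (1−0.241)·F2·0.417.
F2 = 49.22/(0.417×0.759) = 155.51 lb/h.
Recycle F11 = 0.241×155.51 = 37.478 lb/h.
Combined feed F8 = 1070 + 37.478 = 1107.5 lb/h.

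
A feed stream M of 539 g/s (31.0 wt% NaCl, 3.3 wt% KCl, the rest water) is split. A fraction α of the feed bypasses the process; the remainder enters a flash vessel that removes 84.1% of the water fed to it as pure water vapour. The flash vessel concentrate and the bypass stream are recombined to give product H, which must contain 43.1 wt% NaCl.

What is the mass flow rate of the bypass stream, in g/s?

All 539×0.310 = 167.09 g/s of NaCl reaches H, so H = 167.09/0.431 = 387.68 g/s and vapour = 151.32 g/s.
The evaporator receives (1−α)·539 of feed at 0.657 water and removes 0.841 of that water:
0.841×0.657×(1−α)×539 = 151.32
(1−α) = 151.32/297.82 = 0.5081;  α = 0.4919.
Bypass flow = 0.4919×539 = 265.14 g/s.

265.1 g/s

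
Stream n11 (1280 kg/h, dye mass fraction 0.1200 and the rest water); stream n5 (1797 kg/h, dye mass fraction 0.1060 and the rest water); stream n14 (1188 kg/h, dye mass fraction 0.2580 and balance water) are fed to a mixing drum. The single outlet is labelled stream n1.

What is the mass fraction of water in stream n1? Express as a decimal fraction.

0.8475

Total flow out = 1280 + 1797 + 1188 = 4265 kg/h.
water in = 1280×0.880 + 1797×0.894 + 1188×0.742 = 3614.4 kg/h.
water mass fraction in n1 = 3614.4/4265 = 0.8475.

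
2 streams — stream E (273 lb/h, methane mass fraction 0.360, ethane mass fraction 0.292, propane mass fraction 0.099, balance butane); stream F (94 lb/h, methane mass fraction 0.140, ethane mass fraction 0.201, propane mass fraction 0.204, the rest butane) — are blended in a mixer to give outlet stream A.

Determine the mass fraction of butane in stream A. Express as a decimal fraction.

0.302

Total flow out = 273 + 94 = 367 lb/h.
butane in = 273×0.249 + 94×0.455 = 110.75 lb/h.
butane mass fraction in A = 110.75/367 = 0.302.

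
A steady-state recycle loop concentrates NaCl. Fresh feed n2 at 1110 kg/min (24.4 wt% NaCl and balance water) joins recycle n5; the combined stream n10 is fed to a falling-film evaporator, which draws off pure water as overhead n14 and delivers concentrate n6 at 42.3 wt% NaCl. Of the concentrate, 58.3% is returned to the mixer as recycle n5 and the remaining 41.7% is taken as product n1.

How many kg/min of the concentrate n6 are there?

Overall NaCl balance (none leaves overhead): NaCl in fresh feed = NaCl in product, i.e. 1110×0.244 = (1−0.583)·n6·0.423.
n6 = 270.84/(0.423×0.417) = 1535.5 kg/min.

1535 kg/min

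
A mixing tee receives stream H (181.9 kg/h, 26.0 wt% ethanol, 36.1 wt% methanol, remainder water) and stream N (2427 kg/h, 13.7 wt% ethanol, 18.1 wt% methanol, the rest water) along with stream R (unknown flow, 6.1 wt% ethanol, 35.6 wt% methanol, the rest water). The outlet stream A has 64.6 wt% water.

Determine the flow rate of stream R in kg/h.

615.9 kg/h

Let R be the unknown flow. Total out = 2608.9 + R.
water balance: 1724.2 + 0.583·R = 0.646·(2608.9 + R)
(0.583 − 0.646)·R = 0.646×2608.9 − 1724.2 = -38.805
R = -38.805 / -0.063 = 615.95 kg/h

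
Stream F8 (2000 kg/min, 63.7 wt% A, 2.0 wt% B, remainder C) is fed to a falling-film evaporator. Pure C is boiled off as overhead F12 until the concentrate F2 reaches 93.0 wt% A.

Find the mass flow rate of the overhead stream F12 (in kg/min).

A is conserved: 2000×0.637 = 1274 kg/min all reports to the concentrate.
Concentrate = 1274/(target fraction) = 1369.9 kg/min.
Overhead = 2000 − 1369.9 = 630.11 kg/min.

630.1 kg/min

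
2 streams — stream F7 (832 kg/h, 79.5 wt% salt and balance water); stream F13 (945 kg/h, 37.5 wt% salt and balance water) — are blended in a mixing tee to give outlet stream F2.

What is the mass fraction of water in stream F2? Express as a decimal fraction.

Total flow out = 832 + 945 = 1777 kg/h.
water in = 832×0.205 + 945×0.625 = 761.18 kg/h.
water mass fraction in F2 = 761.18/1777 = 0.428.

0.428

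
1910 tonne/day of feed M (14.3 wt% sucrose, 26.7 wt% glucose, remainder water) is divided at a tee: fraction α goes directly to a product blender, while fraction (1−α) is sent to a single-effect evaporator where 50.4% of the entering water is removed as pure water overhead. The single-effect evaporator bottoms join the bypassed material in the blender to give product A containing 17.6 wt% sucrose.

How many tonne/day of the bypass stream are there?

All 1910×0.143 = 273.13 tonne/day of sucrose reaches A, so A = 273.13/0.176 = 1551.9 tonne/day and vapour = 358.12 tonne/day.
The evaporator receives (1−α)·1910 of feed at 0.590 water and removes 0.504 of that water:
0.504×0.590×(1−α)×1910 = 358.12
(1−α) = 358.12/567.96 = 0.6305;  α = 0.3695.
Bypass flow = 0.3695×1910 = 705.65 tonne/day.

705.7 tonne/day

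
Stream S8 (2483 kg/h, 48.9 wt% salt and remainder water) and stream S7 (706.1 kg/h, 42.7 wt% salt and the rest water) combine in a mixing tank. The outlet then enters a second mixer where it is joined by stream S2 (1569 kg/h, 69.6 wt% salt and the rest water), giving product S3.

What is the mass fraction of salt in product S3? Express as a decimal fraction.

0.5481

Overall, product flow = 4758.1 kg/h.
salt in = 2483×0.489 + 706.1×0.427 + 1569×0.696 = 2607.7 kg/h.
salt fraction in S3 = 0.5481.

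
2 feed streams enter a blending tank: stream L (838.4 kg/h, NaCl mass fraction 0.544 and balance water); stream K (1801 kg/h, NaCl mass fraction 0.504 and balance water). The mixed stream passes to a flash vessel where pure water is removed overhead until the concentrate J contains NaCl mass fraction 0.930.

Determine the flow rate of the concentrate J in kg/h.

1466 kg/h

NaCl entering = 838.4×0.544 + 1801×0.504 = 1363.8 kg/h.
All NaCl reports to J, so J = 1363.8/0.930 = 1466.4 kg/h.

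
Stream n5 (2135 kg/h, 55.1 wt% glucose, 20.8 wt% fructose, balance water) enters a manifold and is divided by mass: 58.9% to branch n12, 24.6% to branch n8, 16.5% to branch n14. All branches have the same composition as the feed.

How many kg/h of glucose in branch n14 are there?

Branch n14 total = 0.165×2135 = 352.28 kg/h.
glucose in n14 = 0.551×352.28 = 194.1 kg/h.

194.1 kg/h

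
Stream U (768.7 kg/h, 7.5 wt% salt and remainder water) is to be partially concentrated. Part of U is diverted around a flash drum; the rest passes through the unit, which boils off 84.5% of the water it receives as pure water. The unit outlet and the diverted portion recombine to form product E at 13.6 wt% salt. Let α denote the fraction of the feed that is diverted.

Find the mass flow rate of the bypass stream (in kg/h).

327.6 kg/h

All 768.7×0.075 = 57.653 kg/h of salt reaches E, so E = 57.653/0.136 = 423.92 kg/h and vapour = 344.78 kg/h.
The evaporator receives (1−α)·768.7 of feed at 0.925 water and removes 0.845 of that water:
0.845×0.925×(1−α)×768.7 = 344.78
(1−α) = 344.78/600.84 = 0.5738;  α = 0.4262.
Bypass flow = 0.4262×768.7 = 327.59 kg/h.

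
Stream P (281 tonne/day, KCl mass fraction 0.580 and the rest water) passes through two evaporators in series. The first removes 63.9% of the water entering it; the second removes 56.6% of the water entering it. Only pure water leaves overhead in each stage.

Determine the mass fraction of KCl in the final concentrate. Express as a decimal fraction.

water in feed = 281×0.420 = 118.02 tonne/day.
After stage 1: water left = (1−0.639)×118.02 = 42.605; stream total = 205.59 tonne/day.
After stage 2: water left = (1−0.566)×42.605 = 18.491; final concentrate = 181.47 tonne/day.
KCl fraction = 162.98/181.47 = 0.898.

0.898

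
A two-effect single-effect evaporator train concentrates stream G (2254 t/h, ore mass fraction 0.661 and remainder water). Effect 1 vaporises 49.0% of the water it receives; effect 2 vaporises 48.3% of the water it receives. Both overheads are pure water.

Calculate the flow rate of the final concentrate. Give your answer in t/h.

water in feed = 2254×0.339 = 764.11 t/h.
After stage 1: water left = (1−0.490)×764.11 = 389.69; stream total = 1879.6 t/h.
After stage 2: water left = (1−0.483)×389.69 = 201.47; final concentrate = 1691.4 t/h.

1691 t/h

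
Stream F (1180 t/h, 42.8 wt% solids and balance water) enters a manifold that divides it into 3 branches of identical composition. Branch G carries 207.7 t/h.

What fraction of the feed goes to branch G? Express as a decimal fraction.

0.176

Fraction to G = 207.7/1180 = 0.1760.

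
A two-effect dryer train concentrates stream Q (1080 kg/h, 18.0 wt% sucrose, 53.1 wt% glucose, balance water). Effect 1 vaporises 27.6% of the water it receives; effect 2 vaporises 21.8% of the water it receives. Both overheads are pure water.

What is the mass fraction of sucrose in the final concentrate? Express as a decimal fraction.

water in feed = 1080×0.289 = 312.12 kg/h.
After stage 1: water left = (1−0.276)×312.12 = 225.97; stream total = 993.85 kg/h.
After stage 2: water left = (1−0.218)×225.97 = 176.71; final concentrate = 944.59 kg/h.
sucrose fraction = 194.4/944.59 = 0.206.

0.206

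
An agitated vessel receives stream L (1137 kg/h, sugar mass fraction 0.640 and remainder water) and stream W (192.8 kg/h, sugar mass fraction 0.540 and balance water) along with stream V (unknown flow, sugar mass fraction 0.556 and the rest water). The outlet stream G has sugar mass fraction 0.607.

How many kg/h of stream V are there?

Let V be the unknown flow. Total out = 1329.8 + V.
sugar balance: 831.79 + 0.556·V = 0.607·(1329.8 + V)
(0.556 − 0.607)·V = 0.607×1329.8 − 831.79 = -24.603
V = -24.603 / -0.051 = 482.42 kg/h

482.4 kg/h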